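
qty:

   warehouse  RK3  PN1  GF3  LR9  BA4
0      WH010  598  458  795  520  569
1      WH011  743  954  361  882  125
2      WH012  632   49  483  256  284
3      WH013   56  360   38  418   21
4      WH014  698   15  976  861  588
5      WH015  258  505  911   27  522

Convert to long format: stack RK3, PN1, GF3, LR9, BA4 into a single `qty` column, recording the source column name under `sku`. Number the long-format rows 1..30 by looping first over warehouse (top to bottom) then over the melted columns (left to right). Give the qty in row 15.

284

30 rows total (6 × 5). Row 15: index ⌊(15-1)/5⌋ = 2 into warehouse → WH012; (15-1) mod 5 = 4 into the melted columns → BA4.
So row 15 is (WH012, BA4, 284); qty = 284.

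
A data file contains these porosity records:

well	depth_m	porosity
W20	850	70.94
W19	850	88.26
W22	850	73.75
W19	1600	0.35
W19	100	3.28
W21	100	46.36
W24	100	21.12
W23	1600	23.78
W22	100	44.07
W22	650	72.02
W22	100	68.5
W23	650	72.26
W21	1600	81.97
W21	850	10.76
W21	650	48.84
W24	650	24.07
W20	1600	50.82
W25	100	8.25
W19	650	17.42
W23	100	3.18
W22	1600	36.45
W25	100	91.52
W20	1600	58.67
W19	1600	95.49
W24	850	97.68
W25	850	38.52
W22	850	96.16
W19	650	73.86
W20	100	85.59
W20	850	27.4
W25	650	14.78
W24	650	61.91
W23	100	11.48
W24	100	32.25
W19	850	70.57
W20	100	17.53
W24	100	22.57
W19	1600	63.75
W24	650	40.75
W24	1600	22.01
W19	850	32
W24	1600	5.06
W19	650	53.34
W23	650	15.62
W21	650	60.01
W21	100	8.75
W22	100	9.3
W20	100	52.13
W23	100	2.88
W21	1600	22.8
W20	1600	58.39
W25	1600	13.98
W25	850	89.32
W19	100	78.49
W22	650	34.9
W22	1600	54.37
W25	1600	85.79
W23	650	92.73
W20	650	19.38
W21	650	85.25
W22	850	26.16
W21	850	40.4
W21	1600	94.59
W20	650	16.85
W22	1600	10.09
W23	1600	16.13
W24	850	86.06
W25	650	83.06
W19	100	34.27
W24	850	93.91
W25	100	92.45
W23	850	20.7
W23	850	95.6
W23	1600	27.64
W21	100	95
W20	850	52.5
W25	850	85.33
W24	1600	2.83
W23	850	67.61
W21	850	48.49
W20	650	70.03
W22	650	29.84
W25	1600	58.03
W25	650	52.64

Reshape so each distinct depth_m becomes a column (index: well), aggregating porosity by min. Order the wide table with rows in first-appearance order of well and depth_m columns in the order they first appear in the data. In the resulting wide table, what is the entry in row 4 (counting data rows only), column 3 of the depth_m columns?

8.75

With rows in first-appearance order of well, row 4 is well=W21. depth_m columns in first-appearance order: 850, 1600, 100, 650; column 3 is 100.
Long rows with well=W21, depth_m=100: min(46.36, 8.75, 95) = 8.75.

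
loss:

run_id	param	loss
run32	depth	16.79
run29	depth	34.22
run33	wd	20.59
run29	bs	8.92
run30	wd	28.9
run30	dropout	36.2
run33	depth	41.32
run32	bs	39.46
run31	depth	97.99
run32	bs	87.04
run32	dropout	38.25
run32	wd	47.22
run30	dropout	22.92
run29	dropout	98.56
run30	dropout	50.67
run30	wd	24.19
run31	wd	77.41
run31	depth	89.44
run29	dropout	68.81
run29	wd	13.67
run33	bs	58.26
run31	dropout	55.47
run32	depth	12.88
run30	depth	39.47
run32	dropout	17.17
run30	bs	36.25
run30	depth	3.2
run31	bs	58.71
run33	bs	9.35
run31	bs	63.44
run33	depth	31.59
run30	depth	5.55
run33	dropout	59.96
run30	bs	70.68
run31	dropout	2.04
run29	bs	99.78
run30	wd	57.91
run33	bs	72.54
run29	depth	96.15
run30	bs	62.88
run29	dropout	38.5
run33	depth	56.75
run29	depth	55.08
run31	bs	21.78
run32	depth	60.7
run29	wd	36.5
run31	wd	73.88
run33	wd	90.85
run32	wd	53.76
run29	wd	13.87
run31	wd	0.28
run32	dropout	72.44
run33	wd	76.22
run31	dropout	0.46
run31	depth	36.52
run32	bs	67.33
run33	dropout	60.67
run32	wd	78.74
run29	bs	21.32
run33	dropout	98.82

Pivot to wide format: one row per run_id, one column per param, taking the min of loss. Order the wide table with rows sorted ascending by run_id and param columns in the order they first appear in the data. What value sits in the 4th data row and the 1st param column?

With rows sorted ascending by run_id, row 4 is run_id=run32. param columns in first-appearance order: depth, wd, bs, dropout; column 1 is depth.
Long rows with run_id=run32, param=depth: min(16.79, 12.88, 60.7) = 12.88.

12.88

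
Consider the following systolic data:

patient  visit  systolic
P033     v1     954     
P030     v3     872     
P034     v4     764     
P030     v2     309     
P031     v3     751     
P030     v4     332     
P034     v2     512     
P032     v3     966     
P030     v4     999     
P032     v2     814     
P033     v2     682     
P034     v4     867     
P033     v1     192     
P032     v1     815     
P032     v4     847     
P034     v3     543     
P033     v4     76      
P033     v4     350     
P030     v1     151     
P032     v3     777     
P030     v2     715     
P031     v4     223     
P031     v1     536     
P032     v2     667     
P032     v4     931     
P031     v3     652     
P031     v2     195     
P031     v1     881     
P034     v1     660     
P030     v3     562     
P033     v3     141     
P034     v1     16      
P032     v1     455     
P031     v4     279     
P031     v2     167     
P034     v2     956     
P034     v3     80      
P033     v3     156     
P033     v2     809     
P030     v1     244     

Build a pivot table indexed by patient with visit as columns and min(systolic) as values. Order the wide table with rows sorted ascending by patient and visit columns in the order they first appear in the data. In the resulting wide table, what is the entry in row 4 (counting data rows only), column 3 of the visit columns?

With rows sorted ascending by patient, row 4 is patient=P033. visit columns in first-appearance order: v1, v3, v4, v2; column 3 is v4.
Long rows with patient=P033, visit=v4: min(76, 350) = 76.

76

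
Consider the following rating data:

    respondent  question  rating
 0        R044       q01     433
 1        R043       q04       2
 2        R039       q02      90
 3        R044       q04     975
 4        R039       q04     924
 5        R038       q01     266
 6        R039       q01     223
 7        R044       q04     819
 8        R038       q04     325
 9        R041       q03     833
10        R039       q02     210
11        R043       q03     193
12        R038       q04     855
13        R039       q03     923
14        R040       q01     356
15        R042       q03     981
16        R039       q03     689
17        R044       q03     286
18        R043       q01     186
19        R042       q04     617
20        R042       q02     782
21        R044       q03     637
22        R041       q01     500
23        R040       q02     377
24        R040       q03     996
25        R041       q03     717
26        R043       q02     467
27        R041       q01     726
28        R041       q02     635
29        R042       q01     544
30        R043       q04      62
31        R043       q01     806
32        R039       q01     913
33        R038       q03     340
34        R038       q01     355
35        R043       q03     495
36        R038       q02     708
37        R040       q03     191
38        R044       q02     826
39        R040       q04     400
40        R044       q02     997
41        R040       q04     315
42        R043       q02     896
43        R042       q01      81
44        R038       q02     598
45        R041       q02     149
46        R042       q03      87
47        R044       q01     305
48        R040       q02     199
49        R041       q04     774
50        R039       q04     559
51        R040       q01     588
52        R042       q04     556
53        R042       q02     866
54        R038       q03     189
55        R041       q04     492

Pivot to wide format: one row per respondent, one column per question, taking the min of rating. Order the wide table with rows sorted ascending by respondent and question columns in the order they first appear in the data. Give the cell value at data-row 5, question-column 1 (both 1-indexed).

81

With rows sorted ascending by respondent, row 5 is respondent=R042. question columns in first-appearance order: q01, q04, q02, q03; column 1 is q01.
Long rows with respondent=R042, question=q01: min(544, 81) = 81.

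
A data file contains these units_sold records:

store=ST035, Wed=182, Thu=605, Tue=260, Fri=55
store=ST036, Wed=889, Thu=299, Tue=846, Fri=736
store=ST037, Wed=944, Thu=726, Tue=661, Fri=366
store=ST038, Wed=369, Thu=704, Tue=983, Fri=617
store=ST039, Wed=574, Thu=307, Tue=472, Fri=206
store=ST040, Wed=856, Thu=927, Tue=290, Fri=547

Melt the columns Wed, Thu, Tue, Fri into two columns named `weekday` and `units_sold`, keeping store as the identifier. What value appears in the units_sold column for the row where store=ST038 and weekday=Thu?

704

Unpivoting turns each (store, wide-column) pair into one long row.
The wide cell at row ST038, column Thu holds 704, so the long row (ST038, Thu) has units_sold=704.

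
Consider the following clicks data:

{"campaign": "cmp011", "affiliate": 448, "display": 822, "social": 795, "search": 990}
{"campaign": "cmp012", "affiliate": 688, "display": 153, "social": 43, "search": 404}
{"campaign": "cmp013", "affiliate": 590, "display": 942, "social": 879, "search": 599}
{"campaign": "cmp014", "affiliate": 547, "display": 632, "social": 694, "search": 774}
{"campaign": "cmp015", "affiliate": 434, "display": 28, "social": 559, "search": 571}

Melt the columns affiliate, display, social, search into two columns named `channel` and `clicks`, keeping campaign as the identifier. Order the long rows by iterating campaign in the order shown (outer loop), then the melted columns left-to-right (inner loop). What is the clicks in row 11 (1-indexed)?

20 rows total (5 × 4). Row 11: index ⌊(11-1)/4⌋ = 2 into campaign → cmp013; (11-1) mod 4 = 2 into the melted columns → social.
So row 11 is (cmp013, social, 879); clicks = 879.

879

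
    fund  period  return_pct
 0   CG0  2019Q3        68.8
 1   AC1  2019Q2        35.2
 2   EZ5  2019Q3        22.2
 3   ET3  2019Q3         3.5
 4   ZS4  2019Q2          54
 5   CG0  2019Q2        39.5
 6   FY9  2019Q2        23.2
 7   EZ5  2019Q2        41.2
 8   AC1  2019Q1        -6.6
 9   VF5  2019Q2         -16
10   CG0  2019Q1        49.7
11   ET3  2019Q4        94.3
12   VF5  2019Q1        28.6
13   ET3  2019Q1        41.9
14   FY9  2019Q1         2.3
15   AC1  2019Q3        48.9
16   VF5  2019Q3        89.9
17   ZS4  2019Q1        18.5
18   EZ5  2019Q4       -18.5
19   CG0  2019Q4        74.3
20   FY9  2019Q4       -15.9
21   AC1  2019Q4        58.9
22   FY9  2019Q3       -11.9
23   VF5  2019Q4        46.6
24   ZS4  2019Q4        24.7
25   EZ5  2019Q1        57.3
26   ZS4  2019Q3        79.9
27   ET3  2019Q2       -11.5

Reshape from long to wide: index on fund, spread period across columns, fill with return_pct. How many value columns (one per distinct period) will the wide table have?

4 distinct period values: 2019Q1, 2019Q2, 2019Q3, 2019Q4.

4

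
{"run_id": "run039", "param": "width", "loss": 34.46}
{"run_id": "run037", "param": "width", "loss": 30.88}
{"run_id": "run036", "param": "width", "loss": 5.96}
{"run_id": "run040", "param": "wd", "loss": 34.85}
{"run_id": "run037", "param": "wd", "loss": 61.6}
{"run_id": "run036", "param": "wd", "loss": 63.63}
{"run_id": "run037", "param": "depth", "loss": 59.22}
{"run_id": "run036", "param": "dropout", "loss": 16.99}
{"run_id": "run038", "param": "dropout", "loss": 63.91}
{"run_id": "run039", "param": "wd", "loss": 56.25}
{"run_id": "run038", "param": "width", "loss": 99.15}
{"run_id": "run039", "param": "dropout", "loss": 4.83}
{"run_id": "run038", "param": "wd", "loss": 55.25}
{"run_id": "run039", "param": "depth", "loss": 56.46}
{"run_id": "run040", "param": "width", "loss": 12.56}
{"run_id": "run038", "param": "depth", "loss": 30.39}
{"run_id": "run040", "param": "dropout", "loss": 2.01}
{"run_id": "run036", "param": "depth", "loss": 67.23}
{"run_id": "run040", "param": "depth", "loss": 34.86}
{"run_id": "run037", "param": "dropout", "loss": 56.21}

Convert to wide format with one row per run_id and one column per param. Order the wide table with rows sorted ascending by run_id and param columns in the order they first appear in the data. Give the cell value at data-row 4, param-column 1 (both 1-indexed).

With rows sorted ascending by run_id, row 4 is run_id=run039. param columns in first-appearance order: width, wd, depth, dropout; column 1 is width.
Long rows with run_id=run039, param=width: loss = 34.46.

34.46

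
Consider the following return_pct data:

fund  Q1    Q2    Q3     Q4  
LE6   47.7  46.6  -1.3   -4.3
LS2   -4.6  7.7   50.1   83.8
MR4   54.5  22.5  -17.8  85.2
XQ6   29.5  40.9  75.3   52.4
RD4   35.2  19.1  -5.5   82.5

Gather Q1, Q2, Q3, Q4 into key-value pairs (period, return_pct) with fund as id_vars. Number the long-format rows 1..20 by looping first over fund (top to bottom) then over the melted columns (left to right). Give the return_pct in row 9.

54.5

20 rows total (5 × 4). Row 9: index ⌊(9-1)/4⌋ = 2 into fund → MR4; (9-1) mod 4 = 0 into the melted columns → Q1.
So row 9 is (MR4, Q1, 54.5); return_pct = 54.5.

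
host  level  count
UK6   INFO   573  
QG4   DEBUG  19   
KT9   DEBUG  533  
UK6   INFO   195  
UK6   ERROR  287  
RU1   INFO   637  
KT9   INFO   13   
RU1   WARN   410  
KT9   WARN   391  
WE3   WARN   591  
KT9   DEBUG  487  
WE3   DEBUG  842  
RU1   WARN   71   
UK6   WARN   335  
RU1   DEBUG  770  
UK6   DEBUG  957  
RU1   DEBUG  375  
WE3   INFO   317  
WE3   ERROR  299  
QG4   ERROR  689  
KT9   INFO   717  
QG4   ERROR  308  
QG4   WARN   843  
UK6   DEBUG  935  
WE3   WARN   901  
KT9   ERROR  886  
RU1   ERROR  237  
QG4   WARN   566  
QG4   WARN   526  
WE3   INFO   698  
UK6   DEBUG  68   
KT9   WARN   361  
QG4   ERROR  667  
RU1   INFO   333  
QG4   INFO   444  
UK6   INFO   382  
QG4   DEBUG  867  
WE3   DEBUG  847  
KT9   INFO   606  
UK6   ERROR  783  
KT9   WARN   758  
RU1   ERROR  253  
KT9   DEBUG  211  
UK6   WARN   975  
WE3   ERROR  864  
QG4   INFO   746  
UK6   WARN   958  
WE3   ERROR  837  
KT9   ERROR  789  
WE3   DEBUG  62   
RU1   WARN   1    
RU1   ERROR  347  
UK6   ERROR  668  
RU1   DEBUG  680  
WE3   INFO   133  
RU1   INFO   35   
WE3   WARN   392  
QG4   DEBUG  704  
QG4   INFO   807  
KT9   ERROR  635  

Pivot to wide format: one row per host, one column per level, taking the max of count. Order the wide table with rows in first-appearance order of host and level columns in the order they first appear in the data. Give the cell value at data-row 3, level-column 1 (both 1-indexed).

With rows in first-appearance order of host, row 3 is host=KT9. level columns in first-appearance order: INFO, DEBUG, ERROR, WARN; column 1 is INFO.
Long rows with host=KT9, level=INFO: max(13, 717, 606) = 717.

717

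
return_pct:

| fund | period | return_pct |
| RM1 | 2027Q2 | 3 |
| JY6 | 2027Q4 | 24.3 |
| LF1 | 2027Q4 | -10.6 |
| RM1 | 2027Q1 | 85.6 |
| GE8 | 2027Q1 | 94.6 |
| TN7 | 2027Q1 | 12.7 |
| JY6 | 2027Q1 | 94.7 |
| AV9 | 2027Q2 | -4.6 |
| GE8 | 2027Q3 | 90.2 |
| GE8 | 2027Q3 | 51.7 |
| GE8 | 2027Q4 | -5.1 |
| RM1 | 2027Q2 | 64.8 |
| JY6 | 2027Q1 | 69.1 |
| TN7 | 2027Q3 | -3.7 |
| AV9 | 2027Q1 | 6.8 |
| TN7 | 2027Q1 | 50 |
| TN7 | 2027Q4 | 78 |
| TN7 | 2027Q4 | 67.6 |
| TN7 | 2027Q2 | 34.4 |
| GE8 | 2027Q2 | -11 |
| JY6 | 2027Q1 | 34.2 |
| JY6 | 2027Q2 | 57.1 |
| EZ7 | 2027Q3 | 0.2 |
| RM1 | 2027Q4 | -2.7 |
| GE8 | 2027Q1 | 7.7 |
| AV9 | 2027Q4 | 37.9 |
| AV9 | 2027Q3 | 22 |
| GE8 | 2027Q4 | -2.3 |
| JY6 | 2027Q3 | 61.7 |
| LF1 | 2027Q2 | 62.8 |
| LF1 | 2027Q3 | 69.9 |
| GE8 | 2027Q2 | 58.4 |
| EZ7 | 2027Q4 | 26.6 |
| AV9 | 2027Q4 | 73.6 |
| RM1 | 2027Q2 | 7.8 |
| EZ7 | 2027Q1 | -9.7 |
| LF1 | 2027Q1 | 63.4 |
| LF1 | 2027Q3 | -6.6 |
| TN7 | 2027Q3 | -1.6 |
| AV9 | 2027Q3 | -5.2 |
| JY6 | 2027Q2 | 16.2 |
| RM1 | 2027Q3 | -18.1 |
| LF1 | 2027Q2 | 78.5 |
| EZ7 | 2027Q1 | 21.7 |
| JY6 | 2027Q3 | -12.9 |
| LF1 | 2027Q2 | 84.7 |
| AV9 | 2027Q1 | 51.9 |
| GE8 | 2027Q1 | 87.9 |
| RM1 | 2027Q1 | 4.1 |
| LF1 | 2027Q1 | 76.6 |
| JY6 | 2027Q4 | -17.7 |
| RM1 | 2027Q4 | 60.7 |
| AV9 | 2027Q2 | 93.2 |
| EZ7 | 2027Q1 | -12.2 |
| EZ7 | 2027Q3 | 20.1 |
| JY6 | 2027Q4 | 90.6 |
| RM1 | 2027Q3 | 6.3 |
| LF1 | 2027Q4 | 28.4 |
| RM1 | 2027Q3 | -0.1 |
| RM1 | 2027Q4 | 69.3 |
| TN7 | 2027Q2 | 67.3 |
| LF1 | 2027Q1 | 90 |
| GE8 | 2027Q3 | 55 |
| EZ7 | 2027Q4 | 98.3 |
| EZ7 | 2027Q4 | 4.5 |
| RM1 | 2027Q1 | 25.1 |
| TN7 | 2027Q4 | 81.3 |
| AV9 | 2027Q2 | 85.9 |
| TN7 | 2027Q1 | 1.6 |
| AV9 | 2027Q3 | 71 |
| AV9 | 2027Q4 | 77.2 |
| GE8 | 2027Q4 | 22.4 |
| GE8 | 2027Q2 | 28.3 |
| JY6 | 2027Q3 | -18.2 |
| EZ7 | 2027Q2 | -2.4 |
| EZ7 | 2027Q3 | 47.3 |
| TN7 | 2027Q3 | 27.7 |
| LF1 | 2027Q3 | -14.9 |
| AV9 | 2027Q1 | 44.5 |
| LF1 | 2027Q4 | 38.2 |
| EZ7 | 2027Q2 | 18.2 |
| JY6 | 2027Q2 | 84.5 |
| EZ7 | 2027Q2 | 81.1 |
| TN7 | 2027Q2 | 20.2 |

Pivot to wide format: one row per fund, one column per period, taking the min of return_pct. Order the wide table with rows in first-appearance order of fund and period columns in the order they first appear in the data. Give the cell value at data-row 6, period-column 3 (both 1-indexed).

With rows in first-appearance order of fund, row 6 is fund=AV9. period columns in first-appearance order: 2027Q2, 2027Q4, 2027Q1, 2027Q3; column 3 is 2027Q1.
Long rows with fund=AV9, period=2027Q1: min(6.8, 51.9, 44.5) = 6.8.

6.8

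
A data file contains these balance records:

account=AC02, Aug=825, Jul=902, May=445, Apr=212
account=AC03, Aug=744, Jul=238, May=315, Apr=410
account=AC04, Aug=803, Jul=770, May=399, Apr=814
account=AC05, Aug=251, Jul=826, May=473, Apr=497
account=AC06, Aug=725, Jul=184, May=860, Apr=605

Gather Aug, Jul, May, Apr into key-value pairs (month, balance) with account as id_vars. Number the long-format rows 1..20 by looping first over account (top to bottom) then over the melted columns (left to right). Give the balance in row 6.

20 rows total (5 × 4). Row 6: index ⌊(6-1)/4⌋ = 1 into account → AC03; (6-1) mod 4 = 1 into the melted columns → Jul.
So row 6 is (AC03, Jul, 238); balance = 238.

238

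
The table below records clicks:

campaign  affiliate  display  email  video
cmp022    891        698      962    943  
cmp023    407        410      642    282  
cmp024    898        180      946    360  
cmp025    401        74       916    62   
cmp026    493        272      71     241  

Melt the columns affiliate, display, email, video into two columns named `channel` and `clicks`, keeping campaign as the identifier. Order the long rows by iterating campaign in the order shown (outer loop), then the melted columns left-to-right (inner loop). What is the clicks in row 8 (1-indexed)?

20 rows total (5 × 4). Row 8: index ⌊(8-1)/4⌋ = 1 into campaign → cmp023; (8-1) mod 4 = 3 into the melted columns → video.
So row 8 is (cmp023, video, 282); clicks = 282.

282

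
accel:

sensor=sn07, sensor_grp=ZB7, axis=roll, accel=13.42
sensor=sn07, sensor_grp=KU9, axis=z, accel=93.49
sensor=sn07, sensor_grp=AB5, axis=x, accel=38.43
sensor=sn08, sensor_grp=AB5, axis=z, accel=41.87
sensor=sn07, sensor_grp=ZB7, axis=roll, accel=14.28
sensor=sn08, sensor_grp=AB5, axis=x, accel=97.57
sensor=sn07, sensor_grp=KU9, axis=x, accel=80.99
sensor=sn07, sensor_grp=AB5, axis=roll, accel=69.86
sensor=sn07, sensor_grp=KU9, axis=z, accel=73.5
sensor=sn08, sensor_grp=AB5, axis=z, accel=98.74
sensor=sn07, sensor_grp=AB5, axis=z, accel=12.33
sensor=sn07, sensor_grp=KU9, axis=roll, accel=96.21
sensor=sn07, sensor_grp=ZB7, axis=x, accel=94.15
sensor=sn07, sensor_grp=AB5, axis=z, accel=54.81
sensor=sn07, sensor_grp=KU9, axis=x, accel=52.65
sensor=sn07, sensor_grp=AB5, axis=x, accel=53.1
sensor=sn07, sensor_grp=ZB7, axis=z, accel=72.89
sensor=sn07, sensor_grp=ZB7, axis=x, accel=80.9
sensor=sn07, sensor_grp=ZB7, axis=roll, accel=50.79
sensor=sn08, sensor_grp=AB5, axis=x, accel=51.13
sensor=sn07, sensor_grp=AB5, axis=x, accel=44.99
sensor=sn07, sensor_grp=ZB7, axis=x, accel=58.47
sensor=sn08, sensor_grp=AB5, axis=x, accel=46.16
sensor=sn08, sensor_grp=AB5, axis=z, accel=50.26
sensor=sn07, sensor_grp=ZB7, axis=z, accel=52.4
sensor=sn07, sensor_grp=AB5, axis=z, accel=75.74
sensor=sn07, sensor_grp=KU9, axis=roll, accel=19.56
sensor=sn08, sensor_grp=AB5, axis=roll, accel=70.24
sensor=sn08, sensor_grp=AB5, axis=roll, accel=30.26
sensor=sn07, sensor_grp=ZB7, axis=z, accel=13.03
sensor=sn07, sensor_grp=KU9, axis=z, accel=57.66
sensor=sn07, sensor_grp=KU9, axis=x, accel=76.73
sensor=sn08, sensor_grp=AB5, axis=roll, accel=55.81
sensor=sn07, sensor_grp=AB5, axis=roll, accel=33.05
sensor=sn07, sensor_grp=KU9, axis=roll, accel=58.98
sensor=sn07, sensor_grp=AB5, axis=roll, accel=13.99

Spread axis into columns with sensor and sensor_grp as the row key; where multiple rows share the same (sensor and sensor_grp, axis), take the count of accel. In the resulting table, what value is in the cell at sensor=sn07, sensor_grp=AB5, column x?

Rows with sensor=sn07, sensor_grp=AB5 and axis=x: accel values are 38.43, 53.1, 44.99.
3 rows match — count = 3.

3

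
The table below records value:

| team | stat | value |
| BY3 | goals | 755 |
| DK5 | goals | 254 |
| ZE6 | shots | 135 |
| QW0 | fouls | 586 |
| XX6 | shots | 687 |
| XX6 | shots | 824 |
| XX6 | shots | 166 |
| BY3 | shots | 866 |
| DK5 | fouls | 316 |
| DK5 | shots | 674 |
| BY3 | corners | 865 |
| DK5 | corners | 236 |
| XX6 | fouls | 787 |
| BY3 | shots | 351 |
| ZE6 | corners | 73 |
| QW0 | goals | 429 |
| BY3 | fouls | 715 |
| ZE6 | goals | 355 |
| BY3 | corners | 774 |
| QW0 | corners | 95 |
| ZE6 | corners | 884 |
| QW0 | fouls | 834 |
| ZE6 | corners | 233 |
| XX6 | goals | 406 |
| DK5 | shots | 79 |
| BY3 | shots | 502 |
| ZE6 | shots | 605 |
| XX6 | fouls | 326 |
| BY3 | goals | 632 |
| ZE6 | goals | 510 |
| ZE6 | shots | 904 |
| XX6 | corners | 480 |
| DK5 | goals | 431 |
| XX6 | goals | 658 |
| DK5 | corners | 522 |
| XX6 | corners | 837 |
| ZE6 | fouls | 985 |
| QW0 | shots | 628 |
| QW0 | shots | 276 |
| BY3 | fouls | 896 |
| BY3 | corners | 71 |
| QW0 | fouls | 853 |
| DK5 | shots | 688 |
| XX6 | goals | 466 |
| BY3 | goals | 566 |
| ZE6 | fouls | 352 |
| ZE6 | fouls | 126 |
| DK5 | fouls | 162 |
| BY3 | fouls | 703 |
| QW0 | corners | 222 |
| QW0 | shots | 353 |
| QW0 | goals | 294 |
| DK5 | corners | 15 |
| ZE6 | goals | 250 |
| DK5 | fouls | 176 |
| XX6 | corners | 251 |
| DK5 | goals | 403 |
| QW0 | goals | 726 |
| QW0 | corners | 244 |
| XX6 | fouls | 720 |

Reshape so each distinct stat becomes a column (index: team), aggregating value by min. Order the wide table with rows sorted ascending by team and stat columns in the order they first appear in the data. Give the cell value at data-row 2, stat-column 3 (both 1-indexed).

With rows sorted ascending by team, row 2 is team=DK5. stat columns in first-appearance order: goals, shots, fouls, corners; column 3 is fouls.
Long rows with team=DK5, stat=fouls: min(316, 162, 176) = 162.

162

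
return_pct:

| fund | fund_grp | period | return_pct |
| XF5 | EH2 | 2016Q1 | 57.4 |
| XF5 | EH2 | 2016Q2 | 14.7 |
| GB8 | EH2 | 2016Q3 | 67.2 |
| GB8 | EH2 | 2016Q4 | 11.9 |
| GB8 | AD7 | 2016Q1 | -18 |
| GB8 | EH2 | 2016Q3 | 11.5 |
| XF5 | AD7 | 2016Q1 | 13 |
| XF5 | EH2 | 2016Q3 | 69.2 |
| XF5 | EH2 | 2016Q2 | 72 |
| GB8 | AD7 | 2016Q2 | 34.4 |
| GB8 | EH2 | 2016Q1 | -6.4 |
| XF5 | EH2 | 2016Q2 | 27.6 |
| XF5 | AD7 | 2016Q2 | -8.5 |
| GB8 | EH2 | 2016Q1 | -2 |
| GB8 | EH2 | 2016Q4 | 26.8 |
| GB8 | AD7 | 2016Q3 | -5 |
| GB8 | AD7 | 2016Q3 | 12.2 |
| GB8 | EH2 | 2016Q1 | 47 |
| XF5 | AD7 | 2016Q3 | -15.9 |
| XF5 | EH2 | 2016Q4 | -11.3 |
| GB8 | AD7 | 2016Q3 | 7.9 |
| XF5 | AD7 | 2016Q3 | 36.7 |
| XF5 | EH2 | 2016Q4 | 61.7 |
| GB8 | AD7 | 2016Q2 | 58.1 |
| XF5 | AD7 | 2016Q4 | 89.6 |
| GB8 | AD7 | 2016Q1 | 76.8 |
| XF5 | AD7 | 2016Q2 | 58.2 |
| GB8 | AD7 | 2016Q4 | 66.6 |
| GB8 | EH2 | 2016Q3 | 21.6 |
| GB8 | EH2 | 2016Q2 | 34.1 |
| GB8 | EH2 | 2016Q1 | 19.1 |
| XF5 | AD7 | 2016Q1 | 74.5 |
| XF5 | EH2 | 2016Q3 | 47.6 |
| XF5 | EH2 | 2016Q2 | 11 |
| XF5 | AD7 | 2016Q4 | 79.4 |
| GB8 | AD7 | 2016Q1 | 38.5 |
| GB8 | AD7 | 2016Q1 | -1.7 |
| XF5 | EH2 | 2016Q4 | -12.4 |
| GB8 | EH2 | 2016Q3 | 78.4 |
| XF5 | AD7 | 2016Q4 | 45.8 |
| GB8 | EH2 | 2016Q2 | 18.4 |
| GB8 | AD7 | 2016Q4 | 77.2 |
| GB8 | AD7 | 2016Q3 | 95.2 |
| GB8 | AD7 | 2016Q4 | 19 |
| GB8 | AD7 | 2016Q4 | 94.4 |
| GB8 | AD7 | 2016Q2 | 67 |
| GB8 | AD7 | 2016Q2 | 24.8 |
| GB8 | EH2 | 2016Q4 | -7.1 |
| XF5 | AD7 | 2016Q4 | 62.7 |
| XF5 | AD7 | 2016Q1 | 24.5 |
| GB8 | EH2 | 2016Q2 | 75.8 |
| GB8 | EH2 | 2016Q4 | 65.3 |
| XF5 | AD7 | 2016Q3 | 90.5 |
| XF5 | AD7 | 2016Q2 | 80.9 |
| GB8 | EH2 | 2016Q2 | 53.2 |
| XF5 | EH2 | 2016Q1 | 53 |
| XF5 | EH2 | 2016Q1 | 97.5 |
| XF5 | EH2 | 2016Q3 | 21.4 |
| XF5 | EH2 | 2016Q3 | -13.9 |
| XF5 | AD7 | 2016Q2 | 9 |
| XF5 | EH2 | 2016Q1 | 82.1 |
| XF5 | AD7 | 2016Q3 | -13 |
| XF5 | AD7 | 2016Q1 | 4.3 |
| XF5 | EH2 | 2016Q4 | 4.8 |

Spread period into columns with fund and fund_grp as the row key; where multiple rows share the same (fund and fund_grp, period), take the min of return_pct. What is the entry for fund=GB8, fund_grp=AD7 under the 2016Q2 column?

Rows with fund=GB8, fund_grp=AD7 and period=2016Q2: return_pct values are 34.4, 58.1, 67, 24.8.
min(34.4, 58.1, 67, 24.8) = 24.8.

24.8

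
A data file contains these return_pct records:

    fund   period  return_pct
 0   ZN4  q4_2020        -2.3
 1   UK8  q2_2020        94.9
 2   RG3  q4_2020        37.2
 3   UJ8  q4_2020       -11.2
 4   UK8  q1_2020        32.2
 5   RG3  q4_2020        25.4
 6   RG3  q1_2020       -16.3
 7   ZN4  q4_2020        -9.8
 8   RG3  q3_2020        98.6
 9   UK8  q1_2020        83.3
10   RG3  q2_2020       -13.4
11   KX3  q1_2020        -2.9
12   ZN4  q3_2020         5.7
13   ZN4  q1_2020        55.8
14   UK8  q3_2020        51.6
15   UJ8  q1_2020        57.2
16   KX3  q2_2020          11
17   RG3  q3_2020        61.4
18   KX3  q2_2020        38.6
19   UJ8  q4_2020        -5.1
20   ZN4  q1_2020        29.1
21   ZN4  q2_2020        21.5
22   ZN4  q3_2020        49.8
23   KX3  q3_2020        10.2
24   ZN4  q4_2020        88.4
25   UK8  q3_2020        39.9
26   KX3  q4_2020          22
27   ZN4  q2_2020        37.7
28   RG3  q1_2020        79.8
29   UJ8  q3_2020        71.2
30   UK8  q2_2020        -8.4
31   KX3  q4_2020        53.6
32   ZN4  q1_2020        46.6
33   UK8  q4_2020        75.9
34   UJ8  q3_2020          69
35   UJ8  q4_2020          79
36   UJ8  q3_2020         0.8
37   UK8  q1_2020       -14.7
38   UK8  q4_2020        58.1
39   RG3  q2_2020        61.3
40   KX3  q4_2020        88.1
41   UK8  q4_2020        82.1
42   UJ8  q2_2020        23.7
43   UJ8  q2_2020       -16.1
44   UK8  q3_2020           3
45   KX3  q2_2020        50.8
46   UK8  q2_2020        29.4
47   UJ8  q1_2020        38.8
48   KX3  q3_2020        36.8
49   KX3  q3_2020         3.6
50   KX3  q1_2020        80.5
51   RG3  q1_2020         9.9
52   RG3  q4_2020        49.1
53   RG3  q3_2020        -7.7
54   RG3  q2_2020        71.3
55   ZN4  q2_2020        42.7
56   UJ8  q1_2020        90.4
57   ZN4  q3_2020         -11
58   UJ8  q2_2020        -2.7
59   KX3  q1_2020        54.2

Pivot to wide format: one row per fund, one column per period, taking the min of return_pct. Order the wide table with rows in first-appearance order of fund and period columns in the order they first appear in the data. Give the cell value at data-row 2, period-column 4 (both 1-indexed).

With rows in first-appearance order of fund, row 2 is fund=UK8. period columns in first-appearance order: q4_2020, q2_2020, q1_2020, q3_2020; column 4 is q3_2020.
Long rows with fund=UK8, period=q3_2020: min(51.6, 39.9, 3) = 3.

3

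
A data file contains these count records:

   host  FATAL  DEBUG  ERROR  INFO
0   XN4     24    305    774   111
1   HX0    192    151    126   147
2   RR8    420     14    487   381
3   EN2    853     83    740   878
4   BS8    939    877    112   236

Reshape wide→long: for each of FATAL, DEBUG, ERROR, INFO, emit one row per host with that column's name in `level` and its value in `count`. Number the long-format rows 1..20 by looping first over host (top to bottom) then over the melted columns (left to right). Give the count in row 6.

20 rows total (5 × 4). Row 6: index ⌊(6-1)/4⌋ = 1 into host → HX0; (6-1) mod 4 = 1 into the melted columns → DEBUG.
So row 6 is (HX0, DEBUG, 151); count = 151.

151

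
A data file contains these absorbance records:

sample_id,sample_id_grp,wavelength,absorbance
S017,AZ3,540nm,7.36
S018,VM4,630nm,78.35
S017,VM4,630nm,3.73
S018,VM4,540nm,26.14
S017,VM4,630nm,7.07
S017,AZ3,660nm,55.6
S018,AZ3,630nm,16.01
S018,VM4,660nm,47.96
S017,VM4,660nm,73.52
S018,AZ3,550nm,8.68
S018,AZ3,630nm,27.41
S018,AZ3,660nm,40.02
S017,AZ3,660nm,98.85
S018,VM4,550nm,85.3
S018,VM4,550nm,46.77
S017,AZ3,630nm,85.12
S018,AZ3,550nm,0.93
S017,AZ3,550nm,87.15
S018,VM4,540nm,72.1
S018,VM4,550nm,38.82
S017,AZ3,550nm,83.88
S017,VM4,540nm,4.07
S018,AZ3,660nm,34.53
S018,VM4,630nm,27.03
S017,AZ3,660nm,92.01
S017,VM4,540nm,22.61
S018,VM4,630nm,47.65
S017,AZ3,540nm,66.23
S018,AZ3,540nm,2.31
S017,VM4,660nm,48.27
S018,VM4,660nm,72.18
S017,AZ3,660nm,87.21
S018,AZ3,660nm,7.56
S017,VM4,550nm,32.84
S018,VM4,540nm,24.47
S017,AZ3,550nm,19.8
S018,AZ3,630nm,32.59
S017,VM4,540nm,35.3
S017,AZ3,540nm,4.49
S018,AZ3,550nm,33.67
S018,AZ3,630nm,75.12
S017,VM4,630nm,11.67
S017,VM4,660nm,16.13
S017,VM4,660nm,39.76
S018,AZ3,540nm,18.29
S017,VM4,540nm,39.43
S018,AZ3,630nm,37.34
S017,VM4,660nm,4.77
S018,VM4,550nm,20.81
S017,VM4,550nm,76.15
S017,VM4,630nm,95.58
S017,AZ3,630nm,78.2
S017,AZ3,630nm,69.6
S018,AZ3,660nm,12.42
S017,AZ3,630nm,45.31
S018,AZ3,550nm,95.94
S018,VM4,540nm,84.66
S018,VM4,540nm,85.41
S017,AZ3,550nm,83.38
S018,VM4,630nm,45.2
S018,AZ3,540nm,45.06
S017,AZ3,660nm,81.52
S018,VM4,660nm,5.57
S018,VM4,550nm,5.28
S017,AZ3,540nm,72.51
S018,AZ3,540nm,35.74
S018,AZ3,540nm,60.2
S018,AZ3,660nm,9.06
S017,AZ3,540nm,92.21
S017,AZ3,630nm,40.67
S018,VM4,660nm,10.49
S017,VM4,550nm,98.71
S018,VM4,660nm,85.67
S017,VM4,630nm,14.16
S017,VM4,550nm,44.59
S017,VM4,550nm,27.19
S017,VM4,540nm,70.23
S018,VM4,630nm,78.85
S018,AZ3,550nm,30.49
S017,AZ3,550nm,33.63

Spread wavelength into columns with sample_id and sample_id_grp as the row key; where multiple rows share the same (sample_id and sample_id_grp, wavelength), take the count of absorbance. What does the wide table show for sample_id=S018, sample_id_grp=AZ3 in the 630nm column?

5

Rows with sample_id=S018, sample_id_grp=AZ3 and wavelength=630nm: absorbance values are 16.01, 27.41, 32.59, 75.12, 37.34.
5 rows match — count = 5.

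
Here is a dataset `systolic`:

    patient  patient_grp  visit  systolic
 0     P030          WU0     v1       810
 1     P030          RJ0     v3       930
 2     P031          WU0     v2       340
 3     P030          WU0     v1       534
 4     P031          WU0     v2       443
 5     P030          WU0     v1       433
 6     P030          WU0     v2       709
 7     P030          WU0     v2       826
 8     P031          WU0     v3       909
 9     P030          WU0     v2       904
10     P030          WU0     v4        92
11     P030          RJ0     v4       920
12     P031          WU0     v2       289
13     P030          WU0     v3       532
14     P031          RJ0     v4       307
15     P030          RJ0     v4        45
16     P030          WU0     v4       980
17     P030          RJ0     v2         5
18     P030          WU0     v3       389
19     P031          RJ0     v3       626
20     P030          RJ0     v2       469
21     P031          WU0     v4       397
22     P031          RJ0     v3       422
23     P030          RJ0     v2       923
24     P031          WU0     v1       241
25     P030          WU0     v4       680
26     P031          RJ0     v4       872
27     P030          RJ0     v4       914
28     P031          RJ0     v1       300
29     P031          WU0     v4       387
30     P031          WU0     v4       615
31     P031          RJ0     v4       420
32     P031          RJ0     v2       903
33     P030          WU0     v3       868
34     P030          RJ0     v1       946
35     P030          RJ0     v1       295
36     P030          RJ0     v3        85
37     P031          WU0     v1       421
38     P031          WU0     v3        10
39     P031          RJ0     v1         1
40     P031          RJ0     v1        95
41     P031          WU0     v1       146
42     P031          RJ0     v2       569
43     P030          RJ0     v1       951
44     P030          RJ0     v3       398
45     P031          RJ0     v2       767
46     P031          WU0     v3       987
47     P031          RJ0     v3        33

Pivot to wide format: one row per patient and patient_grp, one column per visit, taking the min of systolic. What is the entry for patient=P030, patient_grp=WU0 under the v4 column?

Rows with patient=P030, patient_grp=WU0 and visit=v4: systolic values are 92, 980, 680.
min(92, 980, 680) = 92.

92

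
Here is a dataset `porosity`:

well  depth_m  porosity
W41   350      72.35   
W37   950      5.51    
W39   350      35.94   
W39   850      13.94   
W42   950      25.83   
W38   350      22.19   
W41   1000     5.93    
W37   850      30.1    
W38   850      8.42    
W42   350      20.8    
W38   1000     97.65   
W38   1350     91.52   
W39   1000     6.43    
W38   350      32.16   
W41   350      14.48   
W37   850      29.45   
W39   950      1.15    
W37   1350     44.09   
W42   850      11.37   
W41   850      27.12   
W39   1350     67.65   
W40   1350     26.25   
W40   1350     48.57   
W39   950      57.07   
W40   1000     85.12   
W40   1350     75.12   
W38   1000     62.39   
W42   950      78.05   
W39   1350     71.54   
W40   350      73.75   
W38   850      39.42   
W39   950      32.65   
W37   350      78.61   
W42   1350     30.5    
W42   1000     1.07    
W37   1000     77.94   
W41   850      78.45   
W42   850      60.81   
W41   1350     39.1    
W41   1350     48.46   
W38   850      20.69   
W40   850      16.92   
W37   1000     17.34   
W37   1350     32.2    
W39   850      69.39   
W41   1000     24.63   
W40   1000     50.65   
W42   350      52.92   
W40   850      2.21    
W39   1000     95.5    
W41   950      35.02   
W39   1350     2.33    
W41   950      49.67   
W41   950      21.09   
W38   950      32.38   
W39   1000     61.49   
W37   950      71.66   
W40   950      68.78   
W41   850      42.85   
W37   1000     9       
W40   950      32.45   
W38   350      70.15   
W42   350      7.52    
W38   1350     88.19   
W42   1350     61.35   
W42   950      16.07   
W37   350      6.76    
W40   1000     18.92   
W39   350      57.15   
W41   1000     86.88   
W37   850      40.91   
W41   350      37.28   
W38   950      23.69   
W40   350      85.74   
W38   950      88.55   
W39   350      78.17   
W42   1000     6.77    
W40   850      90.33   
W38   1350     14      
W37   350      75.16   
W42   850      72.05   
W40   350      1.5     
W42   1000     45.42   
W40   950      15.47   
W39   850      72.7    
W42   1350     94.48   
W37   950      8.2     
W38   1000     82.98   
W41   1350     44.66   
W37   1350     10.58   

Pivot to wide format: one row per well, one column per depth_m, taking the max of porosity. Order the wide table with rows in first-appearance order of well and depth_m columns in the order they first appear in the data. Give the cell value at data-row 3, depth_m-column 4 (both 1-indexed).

With rows in first-appearance order of well, row 3 is well=W39. depth_m columns in first-appearance order: 350, 950, 850, 1000, 1350; column 4 is 1000.
Long rows with well=W39, depth_m=1000: max(6.43, 95.5, 61.49) = 95.5.

95.5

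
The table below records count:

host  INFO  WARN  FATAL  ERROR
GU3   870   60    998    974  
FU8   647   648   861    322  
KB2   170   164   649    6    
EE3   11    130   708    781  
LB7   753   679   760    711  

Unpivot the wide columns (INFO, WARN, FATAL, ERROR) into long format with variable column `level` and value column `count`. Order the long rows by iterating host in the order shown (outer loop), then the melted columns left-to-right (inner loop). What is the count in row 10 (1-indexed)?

164

20 rows total (5 × 4). Row 10: index ⌊(10-1)/4⌋ = 2 into host → KB2; (10-1) mod 4 = 1 into the melted columns → WARN.
So row 10 is (KB2, WARN, 164); count = 164.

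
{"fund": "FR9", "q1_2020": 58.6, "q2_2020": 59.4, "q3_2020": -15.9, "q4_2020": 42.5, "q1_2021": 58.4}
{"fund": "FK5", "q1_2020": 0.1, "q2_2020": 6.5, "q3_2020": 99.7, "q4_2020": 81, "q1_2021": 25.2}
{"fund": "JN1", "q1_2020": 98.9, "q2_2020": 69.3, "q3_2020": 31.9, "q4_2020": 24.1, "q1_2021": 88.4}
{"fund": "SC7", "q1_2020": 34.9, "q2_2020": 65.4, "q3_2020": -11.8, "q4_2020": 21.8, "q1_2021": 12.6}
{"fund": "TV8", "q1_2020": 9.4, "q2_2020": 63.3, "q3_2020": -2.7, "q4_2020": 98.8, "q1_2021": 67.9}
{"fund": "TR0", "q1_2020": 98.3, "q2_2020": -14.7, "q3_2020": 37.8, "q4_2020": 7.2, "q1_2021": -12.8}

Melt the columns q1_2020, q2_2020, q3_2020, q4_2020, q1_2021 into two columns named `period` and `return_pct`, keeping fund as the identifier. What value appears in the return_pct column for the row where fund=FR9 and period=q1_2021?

58.4

Unpivoting turns each (fund, wide-column) pair into one long row.
The wide cell at row FR9, column q1_2021 holds 58.4, so the long row (FR9, q1_2021) has return_pct=58.4.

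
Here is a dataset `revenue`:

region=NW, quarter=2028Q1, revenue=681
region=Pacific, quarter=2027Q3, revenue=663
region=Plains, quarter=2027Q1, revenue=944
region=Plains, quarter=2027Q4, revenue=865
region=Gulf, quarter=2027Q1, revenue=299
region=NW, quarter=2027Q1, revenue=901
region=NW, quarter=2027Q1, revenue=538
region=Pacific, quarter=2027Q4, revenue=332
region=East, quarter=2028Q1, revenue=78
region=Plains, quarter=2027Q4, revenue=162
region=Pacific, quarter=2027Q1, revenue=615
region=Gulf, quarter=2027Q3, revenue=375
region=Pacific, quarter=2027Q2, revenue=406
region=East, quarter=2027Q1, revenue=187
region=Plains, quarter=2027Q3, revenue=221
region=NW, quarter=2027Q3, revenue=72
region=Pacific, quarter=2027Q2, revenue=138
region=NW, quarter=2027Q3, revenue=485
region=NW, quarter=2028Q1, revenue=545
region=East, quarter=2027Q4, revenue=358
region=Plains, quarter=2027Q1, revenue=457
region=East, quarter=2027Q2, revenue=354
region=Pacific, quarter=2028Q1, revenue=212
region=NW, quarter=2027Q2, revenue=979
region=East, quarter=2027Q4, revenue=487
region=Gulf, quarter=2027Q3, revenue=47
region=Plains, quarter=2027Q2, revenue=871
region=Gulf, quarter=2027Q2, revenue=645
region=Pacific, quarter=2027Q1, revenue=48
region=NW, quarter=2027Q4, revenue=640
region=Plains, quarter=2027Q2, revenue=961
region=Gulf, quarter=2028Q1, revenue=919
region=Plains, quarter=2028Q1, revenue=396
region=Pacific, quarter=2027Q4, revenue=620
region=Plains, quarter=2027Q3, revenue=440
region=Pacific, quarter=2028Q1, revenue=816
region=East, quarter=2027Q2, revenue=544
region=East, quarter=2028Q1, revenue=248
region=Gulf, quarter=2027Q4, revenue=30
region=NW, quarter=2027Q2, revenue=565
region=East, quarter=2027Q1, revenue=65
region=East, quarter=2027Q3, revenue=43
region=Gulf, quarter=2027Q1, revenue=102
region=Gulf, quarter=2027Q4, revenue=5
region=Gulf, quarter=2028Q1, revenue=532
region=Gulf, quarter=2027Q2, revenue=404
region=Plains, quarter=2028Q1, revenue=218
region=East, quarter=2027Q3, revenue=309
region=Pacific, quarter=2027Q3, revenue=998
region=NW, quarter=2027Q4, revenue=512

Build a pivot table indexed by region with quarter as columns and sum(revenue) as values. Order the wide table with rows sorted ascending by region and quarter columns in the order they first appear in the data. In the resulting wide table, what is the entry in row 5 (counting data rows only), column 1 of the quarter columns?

614

With rows sorted ascending by region, row 5 is region=Plains. quarter columns in first-appearance order: 2028Q1, 2027Q3, 2027Q1, 2027Q4, 2027Q2; column 1 is 2028Q1.
Long rows with region=Plains, quarter=2028Q1: 396 + 218 = 614.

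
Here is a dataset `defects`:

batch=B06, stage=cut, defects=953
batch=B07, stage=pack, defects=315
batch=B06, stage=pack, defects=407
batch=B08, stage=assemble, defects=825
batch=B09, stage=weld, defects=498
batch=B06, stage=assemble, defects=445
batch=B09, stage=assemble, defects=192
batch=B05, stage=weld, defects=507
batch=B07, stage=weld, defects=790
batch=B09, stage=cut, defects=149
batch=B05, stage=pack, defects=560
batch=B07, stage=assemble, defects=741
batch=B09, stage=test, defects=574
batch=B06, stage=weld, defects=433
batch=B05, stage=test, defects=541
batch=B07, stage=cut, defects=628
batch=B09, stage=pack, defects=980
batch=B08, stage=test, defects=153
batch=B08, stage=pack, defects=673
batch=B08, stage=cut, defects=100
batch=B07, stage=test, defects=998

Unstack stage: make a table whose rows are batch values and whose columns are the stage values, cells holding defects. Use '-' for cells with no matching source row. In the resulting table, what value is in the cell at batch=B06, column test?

-

No long-format row has batch=B06 and stage=test, so the cell is -.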